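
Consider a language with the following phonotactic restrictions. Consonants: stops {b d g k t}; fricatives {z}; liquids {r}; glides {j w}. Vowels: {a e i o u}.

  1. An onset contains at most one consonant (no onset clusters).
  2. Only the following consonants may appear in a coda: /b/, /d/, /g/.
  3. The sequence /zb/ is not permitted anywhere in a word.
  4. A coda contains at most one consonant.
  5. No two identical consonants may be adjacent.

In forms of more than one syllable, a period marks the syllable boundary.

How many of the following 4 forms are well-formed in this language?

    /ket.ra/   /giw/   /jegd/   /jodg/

0

/ket.ra/ — violates constraint 2: syllable 1 coda contains /t/, which is not a licensed coda consonant → ill-formed
/giw/ — violates constraint 2: syllable 1 coda contains /w/, which is not a licensed coda consonant → ill-formed
/jegd/ — violates constraint 4: syllable 1 coda /gd/ has 2 consonants (> 1) → ill-formed
/jodg/ — violates constraint 4: syllable 1 coda /dg/ has 2 consonants (> 1) → ill-formed
No form is well-formed → 0.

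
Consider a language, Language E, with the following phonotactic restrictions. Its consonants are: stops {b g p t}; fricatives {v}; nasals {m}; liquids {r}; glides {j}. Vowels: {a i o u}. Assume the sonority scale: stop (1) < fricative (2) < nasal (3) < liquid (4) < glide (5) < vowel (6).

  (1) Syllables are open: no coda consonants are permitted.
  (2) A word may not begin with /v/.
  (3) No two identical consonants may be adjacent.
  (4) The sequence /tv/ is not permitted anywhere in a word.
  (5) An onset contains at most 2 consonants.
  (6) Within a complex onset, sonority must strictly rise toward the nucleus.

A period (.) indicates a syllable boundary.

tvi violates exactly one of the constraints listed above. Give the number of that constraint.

tvi: contains banned sequence /tv/.
This is a violation of constraint 4: "The sequence /tv/ is not permitted anywhere in a word."
The remaining constraints (1, 2, 3, 5, 6) are satisfied.

4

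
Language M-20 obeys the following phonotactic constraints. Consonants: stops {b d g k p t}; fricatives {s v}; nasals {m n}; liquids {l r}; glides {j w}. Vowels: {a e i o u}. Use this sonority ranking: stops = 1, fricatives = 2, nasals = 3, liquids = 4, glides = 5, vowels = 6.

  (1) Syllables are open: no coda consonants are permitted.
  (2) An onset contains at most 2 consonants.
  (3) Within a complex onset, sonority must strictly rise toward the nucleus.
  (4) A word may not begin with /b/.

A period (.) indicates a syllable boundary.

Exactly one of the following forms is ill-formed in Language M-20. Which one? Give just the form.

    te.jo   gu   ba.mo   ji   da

ba.mo

te.jo — σ1 onset /t/, coda /∅/ ok; σ2 onset /j/, coda /∅/ ok → well-formed
gu — σ1 onset /g/, coda /∅/ ok → well-formed
ba.mo — violates constraint 4: word begins with /b/ → ill-formed
ji — σ1 onset /j/, coda /∅/ ok → well-formed
da — σ1 onset /d/, coda /∅/ ok → well-formed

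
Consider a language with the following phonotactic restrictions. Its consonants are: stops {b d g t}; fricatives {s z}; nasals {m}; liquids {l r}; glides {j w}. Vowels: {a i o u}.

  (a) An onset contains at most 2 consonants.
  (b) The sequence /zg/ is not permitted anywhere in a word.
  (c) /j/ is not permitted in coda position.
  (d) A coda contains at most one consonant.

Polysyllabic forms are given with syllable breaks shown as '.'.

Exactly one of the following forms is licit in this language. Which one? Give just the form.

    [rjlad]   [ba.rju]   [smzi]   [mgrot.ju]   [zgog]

[ba.rju]

[rjlad] — violates constraint (a): syllable 1 onset /rjl/ has 3 consonants (> 2) → illicit
[ba.rju] — σ1 onset /b/, coda /∅/ ok; σ2 onset /rj/ (2C), coda /∅/ ok → licit
[smzi] — violates constraint (a): syllable 1 onset /smz/ has 3 consonants (> 2) → illicit
[mgrot.ju] — violates constraint (a): syllable 1 onset /mgr/ has 3 consonants (> 2) → illicit
[zgog] — violates constraint (b): contains banned sequence /zg/ → illicit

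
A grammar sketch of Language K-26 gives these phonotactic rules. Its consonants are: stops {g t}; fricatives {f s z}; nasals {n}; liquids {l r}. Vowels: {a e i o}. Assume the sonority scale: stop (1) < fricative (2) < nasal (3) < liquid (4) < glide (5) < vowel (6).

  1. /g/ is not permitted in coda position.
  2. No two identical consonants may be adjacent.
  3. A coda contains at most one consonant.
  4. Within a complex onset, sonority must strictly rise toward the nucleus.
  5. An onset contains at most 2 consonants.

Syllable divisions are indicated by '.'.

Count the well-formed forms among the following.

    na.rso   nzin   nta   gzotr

0

na.rso — violates constraint 4: syllable 2 onset /rs/: /r/ (liquid, 4) → /s/ (fricative, 2) does not rise → ill-formed
nzin — violates constraint 4: syllable 1 onset /nz/: /n/ (nasal, 3) → /z/ (fricative, 2) does not rise → ill-formed
nta — violates constraint 4: syllable 1 onset /nt/: /n/ (nasal, 3) → /t/ (stop, 1) does not rise → ill-formed
gzotr — violates constraint 3: syllable 1 coda /tr/ has 2 consonants (> 1) → ill-formed
No form is well-formed → 0.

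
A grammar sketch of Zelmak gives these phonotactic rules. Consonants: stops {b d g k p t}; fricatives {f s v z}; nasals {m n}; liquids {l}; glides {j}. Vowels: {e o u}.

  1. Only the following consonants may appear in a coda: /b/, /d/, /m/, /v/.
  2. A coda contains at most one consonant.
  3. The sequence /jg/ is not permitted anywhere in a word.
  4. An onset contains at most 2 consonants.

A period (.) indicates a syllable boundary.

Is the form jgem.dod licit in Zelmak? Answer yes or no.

jgem.dod — violates constraint 3: contains banned sequence /jg/ → illicit

no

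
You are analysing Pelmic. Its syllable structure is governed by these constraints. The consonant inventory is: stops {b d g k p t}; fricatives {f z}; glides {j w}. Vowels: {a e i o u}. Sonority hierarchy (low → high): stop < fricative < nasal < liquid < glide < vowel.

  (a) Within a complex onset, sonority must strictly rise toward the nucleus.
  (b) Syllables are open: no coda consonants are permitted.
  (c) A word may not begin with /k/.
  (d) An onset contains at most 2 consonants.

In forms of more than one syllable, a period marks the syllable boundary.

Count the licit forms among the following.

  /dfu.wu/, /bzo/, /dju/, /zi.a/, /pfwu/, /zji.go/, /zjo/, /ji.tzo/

7

/dfu.wu/ — σ1 onset /df/ (1→2 rises), coda /∅/ ok; σ2 onset /w/, coda /∅/ ok → licit
/bzo/ — σ1 onset /bz/ (1→2 rises), coda /∅/ ok → licit
/dju/ — σ1 onset /dj/ (1→5 rises), coda /∅/ ok → licit
/zi.a/ — σ1 onset /z/, coda /∅/ ok; σ2 onset /∅/, coda /∅/ ok → licit
/pfwu/ — violates constraint (d): syllable 1 onset /pfw/ has 3 consonants (> 2) → illicit
/zji.go/ — σ1 onset /zj/ (2→5 rises), coda /∅/ ok; σ2 onset /g/, coda /∅/ ok → licit
/zjo/ — σ1 onset /zj/ (2→5 rises), coda /∅/ ok → licit
/ji.tzo/ — σ1 onset /j/, coda /∅/ ok; σ2 onset /tz/ (1→2 rises), coda /∅/ ok → licit
Licit: /dfu.wu/, /bzo/, /dju/, /zi.a/, /zji.go/, /zjo/, /ji.tzo/ → 7.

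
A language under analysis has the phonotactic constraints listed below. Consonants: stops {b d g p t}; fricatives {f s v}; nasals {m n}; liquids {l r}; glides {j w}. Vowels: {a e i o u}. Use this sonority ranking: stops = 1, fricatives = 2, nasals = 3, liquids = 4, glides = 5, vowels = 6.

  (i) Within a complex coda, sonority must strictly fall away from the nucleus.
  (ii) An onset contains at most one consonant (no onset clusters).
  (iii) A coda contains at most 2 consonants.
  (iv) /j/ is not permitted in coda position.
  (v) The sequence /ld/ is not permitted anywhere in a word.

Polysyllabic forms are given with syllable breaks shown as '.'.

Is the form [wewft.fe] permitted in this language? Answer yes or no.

no

[wewft.fe] — violates constraint (iii): syllable 1 coda /wft/ has 3 consonants (> 2) → not permitted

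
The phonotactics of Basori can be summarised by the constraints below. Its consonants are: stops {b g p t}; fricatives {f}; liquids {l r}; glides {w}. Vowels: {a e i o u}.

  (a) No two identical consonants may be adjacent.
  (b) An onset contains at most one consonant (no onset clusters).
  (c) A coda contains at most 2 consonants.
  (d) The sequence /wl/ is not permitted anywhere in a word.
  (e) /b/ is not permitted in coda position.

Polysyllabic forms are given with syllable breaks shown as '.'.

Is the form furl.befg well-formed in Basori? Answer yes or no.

yes

furl.befg — σ1 onset /f/, coda /rl/ (2C) ok; σ2 onset /b/, coda /fg/ (2C) ok → well-formed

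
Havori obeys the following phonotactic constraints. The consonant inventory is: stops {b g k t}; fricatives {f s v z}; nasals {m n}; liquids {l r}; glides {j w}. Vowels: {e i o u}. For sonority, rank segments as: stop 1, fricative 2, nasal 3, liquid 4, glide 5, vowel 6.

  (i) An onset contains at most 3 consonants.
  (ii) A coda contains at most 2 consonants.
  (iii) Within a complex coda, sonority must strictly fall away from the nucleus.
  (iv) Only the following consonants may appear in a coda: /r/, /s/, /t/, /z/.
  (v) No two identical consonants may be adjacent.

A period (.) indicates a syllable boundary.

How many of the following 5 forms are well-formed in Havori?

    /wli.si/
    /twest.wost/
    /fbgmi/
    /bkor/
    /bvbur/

4

/wli.si/ — σ1 onset /wl/ (2C), coda /∅/ ok; σ2 onset /s/, coda /∅/ ok → well-formed
/twest.wost/ — σ1 onset /tw/ (2C), coda /st/ (2→1 falls) ok; σ2 onset /w/, coda /st/ (2→1 falls) ok → well-formed
/fbgmi/ — violates constraint (i): syllable 1 onset /fbgm/ has 4 consonants (> 3) → ill-formed
/bkor/ — σ1 onset /bk/ (2C), coda /r/ ok → well-formed
/bvbur/ — σ1 onset /bvb/ (3C), coda /r/ ok → well-formed
Well-formed: /wli.si/, /twest.wost/, /bkor/, /bvbur/ → 4.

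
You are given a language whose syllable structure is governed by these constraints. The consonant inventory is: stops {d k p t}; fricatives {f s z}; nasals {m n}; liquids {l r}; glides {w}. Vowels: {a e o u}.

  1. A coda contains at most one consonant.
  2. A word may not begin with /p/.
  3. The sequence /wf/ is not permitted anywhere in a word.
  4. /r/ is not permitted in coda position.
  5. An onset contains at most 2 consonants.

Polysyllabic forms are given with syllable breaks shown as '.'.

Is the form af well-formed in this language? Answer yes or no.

yes

af — σ1 onset /∅/, coda /f/ ok → well-formed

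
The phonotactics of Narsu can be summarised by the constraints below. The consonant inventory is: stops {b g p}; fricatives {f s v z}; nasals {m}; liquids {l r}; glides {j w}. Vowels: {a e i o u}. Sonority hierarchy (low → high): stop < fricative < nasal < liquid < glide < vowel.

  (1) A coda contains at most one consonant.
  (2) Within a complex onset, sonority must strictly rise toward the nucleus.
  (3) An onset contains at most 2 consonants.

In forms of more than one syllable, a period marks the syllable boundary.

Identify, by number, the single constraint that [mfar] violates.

2

[mfar]: syllable 1 onset /mf/: /m/ (nasal, 3) → /f/ (fricative, 2) does not rise.
This is a violation of constraint 2: "Within a complex onset, sonority must strictly rise toward the nucleus."
The remaining constraints (1, 3) are satisfied.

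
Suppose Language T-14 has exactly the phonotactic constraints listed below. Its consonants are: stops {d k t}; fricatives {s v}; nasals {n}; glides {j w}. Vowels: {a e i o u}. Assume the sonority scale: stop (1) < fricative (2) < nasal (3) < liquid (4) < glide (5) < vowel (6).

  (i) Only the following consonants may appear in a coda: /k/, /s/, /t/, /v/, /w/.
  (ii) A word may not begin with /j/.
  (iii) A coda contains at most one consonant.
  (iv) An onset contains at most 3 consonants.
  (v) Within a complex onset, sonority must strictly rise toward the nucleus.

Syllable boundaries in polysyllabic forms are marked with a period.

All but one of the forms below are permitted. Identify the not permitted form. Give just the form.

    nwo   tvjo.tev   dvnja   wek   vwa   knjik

nwo — σ1 onset /nw/ (3→5 rises), coda /∅/ ok → permitted
tvjo.tev — σ1 onset /tvj/ (1→2→5 rises), coda /∅/ ok; σ2 onset /t/, coda /v/ ok → permitted
dvnja — violates constraint (iv): syllable 1 onset /dvnj/ has 4 consonants (> 3) → not permitted
wek — σ1 onset /w/, coda /k/ ok → permitted
vwa — σ1 onset /vw/ (2→5 rises), coda /∅/ ok → permitted
knjik — σ1 onset /knj/ (1→3→5 rises), coda /k/ ok → permitted

dvnja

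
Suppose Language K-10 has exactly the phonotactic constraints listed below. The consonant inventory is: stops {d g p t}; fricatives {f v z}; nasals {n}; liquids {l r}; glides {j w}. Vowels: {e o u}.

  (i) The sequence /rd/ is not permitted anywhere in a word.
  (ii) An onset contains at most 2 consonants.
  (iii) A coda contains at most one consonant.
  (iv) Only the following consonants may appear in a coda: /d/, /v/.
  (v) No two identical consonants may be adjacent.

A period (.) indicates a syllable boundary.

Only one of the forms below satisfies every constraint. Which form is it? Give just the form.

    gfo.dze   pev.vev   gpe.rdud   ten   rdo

gfo.dze

gfo.dze — σ1 onset /gf/ (2C), coda /∅/ ok; σ2 onset /dz/ (2C), coda /∅/ ok → permitted
pev.vev — violates constraint (v): adjacent identical consonants /vv/ → not permitted
gpe.rdud — violates constraint (i): contains banned sequence /rd/ → not permitted
ten — violates constraint (iv): syllable 1 coda contains /n/, which is not a licensed coda consonant → not permitted
rdo — violates constraint (i): contains banned sequence /rd/ → not permitted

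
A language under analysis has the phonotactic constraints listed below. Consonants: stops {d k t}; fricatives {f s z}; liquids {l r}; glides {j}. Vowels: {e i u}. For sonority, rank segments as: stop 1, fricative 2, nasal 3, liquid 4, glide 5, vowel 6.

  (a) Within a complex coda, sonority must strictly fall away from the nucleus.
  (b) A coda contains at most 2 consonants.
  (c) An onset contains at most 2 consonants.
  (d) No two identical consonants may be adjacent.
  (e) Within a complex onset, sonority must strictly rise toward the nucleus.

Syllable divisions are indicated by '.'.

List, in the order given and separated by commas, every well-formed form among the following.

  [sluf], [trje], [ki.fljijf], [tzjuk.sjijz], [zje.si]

[sluf], [zje.si]

[sluf] — σ1 onset /sl/ (2→4 rises), coda /f/ ok → well-formed
[trje] — violates constraint (c): syllable 1 onset /trj/ has 3 consonants (> 2) → ill-formed
[ki.fljijf] — violates constraint (c): syllable 2 onset /flj/ has 3 consonants (> 2) → ill-formed
[tzjuk.sjijz] — violates constraint (c): syllable 1 onset /tzj/ has 3 consonants (> 2) → ill-formed
[zje.si] — σ1 onset /zj/ (2→5 rises), coda /∅/ ok; σ2 onset /s/, coda /∅/ ok → well-formed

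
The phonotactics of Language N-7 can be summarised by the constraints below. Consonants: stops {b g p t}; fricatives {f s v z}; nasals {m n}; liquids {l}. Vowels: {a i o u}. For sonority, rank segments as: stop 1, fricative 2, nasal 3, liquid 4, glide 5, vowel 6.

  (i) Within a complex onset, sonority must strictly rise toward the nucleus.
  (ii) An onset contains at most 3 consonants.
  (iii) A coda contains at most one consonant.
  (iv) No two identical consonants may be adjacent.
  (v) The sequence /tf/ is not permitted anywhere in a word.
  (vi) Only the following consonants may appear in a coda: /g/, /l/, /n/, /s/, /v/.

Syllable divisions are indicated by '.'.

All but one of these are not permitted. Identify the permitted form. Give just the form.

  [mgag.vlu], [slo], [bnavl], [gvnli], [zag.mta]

[slo]

[mgag.vlu] — violates constraint (i): syllable 1 onset /mg/: /m/ (nasal, 3) → /g/ (stop, 1) does not rise → not permitted
[slo] — σ1 onset /sl/ (2→4 rises), coda /∅/ ok → permitted
[bnavl] — violates constraint (iii): syllable 1 coda /vl/ has 2 consonants (> 1) → not permitted
[gvnli] — violates constraint (ii): syllable 1 onset /gvnl/ has 4 consonants (> 3) → not permitted
[zag.mta] — violates constraint (i): syllable 2 onset /mt/: /m/ (nasal, 3) → /t/ (stop, 1) does not rise → not permitted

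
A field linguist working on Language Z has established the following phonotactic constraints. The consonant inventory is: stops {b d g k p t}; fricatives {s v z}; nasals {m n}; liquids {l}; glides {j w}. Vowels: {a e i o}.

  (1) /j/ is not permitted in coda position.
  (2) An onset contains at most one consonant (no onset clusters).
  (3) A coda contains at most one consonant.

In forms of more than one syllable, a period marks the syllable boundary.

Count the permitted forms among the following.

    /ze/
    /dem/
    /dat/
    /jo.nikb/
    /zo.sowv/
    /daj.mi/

/ze/ — σ1 onset /z/, coda /∅/ ok → permitted
/dem/ — σ1 onset /d/, coda /m/ ok → permitted
/dat/ — σ1 onset /d/, coda /t/ ok → permitted
/jo.nikb/ — violates constraint 3: syllable 2 coda /kb/ has 2 consonants (> 1) → not permitted
/zo.sowv/ — violates constraint 3: syllable 2 coda /wv/ has 2 consonants (> 1) → not permitted
/daj.mi/ — violates constraint 1: syllable 1 coda contains /j/ → not permitted
Permitted: /ze/, /dem/, /dat/ → 3.

3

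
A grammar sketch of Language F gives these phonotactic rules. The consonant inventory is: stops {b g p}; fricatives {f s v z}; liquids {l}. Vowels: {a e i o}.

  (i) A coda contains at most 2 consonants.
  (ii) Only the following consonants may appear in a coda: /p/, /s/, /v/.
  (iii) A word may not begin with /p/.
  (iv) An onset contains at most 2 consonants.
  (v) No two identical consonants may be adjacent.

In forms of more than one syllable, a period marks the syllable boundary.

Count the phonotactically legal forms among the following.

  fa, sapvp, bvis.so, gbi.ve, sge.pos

3

fa — σ1 onset /f/, coda /∅/ ok → phonotactically legal
sapvp — violates constraint (i): syllable 1 coda /pvp/ has 3 consonants (> 2) → phonotactically illegal
bvis.so — violates constraint (v): adjacent identical consonants /ss/ → phonotactically illegal
gbi.ve — σ1 onset /gb/ (2C), coda /∅/ ok; σ2 onset /v/, coda /∅/ ok → phonotactically legal
sge.pos — σ1 onset /sg/ (2C), coda /∅/ ok; σ2 onset /p/, coda /s/ ok → phonotactically legal
Phonotactically legal: fa, gbi.ve, sge.pos → 3.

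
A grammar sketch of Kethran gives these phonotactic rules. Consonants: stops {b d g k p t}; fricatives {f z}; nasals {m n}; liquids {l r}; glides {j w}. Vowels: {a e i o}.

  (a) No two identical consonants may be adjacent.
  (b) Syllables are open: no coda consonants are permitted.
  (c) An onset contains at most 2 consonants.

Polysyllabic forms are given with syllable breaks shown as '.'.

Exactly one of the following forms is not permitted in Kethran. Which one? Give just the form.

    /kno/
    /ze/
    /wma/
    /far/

/far/

/kno/ — σ1 onset /kn/ (2C), coda /∅/ ok → permitted
/ze/ — σ1 onset /z/, coda /∅/ ok → permitted
/wma/ — σ1 onset /wm/ (2C), coda /∅/ ok → permitted
/far/ — violates constraint (b): syllable 1 coda /r/ has 1 consonant (> 0) → not permitted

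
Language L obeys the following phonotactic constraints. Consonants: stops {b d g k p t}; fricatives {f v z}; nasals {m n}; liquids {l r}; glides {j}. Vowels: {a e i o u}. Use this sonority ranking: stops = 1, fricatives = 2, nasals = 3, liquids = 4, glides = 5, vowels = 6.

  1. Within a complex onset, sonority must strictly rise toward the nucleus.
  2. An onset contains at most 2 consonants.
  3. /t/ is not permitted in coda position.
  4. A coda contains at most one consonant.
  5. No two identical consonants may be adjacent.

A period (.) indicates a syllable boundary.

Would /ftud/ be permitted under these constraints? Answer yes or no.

no

/ftud/ — violates constraint 1: syllable 1 onset /ft/: /f/ (fricative, 2) → /t/ (stop, 1) does not rise → not permitted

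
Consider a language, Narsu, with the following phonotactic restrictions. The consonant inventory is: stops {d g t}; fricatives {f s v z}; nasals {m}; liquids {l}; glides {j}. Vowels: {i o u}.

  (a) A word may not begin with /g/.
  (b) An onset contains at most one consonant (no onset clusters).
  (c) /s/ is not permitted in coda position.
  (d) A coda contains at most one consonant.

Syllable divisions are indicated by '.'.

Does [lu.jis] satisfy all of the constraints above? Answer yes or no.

no

[lu.jis] — violates constraint (c): syllable 2 coda contains /s/ → illicit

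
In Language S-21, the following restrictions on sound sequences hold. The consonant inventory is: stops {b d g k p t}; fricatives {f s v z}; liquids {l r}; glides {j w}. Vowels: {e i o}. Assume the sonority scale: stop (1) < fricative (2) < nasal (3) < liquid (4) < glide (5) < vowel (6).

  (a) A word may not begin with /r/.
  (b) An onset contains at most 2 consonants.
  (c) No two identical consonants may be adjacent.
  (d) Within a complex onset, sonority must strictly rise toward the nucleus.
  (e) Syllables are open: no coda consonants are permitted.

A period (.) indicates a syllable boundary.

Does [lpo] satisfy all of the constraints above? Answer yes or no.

[lpo] — violates constraint (d): syllable 1 onset /lp/: /l/ (liquid, 4) → /p/ (stop, 1) does not rise → not permitted

no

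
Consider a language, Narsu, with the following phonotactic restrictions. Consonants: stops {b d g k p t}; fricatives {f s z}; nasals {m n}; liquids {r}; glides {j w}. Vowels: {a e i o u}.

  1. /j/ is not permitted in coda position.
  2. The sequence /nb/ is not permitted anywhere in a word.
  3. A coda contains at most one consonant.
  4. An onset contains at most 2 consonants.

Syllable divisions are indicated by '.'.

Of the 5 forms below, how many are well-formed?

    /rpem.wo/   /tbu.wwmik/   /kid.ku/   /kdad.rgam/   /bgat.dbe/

4

/rpem.wo/ — σ1 onset /rp/ (2C), coda /m/ ok; σ2 onset /w/, coda /∅/ ok → well-formed
/tbu.wwmik/ — violates constraint 4: syllable 2 onset /wwm/ has 3 consonants (> 2) → ill-formed
/kid.ku/ — σ1 onset /k/, coda /d/ ok; σ2 onset /k/, coda /∅/ ok → well-formed
/kdad.rgam/ — σ1 onset /kd/ (2C), coda /d/ ok; σ2 onset /rg/ (2C), coda /m/ ok → well-formed
/bgat.dbe/ — σ1 onset /bg/ (2C), coda /t/ ok; σ2 onset /db/ (2C), coda /∅/ ok → well-formed
Well-formed: /rpem.wo/, /kid.ku/, /kdad.rgam/, /bgat.dbe/ → 4.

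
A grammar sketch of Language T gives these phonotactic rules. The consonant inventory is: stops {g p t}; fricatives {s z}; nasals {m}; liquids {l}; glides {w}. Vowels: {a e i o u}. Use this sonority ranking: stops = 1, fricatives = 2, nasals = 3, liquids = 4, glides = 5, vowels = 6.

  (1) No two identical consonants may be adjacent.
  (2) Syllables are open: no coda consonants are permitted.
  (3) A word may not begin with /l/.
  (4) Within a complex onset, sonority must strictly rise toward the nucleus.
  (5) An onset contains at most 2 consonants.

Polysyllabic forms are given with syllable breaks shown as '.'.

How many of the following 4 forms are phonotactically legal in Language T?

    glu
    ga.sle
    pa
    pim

glu — σ1 onset /gl/ (1→4 rises), coda /∅/ ok → phonotactically legal
ga.sle — σ1 onset /g/, coda /∅/ ok; σ2 onset /sl/ (2→4 rises), coda /∅/ ok → phonotactically legal
pa — σ1 onset /p/, coda /∅/ ok → phonotactically legal
pim — violates constraint 2: syllable 1 coda /m/ has 1 consonant (> 0) → phonotactically illegal
Phonotactically legal: glu, ga.sle, pa → 3.

3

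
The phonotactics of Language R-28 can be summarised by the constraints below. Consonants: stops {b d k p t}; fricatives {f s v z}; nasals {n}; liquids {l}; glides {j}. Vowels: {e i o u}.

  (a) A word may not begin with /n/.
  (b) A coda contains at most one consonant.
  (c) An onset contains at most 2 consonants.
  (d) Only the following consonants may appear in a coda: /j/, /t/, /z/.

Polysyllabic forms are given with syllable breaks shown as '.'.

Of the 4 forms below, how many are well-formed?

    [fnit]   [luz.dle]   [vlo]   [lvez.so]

[fnit] — σ1 onset /fn/ (2C), coda /t/ ok → well-formed
[luz.dle] — σ1 onset /l/, coda /z/ ok; σ2 onset /dl/ (2C), coda /∅/ ok → well-formed
[vlo] — σ1 onset /vl/ (2C), coda /∅/ ok → well-formed
[lvez.so] — σ1 onset /lv/ (2C), coda /z/ ok; σ2 onset /s/, coda /∅/ ok → well-formed
Well-formed: [fnit], [luz.dle], [vlo], [lvez.so] → 4.

4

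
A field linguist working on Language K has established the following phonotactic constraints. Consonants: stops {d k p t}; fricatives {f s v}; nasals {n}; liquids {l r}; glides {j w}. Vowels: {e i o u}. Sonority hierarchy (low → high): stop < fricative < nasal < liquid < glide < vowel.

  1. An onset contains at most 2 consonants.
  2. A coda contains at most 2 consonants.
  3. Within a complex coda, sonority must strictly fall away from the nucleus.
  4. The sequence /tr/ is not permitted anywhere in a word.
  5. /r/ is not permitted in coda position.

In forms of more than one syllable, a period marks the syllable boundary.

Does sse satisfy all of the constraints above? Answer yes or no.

sse — σ1 onset /ss/ (2C), coda /∅/ ok → phonotactically legal

yes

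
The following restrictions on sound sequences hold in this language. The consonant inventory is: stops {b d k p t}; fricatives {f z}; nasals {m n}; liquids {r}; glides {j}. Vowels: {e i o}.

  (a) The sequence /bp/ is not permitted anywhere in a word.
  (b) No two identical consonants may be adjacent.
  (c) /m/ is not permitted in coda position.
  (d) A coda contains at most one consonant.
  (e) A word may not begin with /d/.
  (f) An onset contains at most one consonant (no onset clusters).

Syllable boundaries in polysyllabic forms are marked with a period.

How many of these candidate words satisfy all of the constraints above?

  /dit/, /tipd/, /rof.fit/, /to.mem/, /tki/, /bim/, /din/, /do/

0

/dit/ — violates constraint (e): word begins with /d/ → phonotactically illegal
/tipd/ — violates constraint (d): syllable 1 coda /pd/ has 2 consonants (> 1) → phonotactically illegal
/rof.fit/ — violates constraint (b): adjacent identical consonants /ff/ → phonotactically illegal
/to.mem/ — violates constraint (c): syllable 2 coda contains /m/ → phonotactically illegal
/tki/ — violates constraint (f): syllable 1 onset /tk/ has 2 consonants (> 1) → phonotactically illegal
/bim/ — violates constraint (c): syllable 1 coda contains /m/ → phonotactically illegal
/din/ — violates constraint (e): word begins with /d/ → phonotactically illegal
/do/ — violates constraint (e): word begins with /d/ → phonotactically illegal
No form is phonotactically legal → 0.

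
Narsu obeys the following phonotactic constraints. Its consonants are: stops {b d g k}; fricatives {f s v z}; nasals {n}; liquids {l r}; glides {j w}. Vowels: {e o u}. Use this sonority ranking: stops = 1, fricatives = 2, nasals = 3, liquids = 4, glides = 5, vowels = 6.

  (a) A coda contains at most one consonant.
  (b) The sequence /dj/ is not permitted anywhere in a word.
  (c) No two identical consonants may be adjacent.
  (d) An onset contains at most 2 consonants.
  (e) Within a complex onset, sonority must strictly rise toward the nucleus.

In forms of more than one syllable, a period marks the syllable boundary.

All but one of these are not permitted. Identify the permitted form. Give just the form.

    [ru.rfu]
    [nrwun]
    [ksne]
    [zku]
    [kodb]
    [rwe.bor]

[rwe.bor]

[ru.rfu] — violates constraint (e): syllable 2 onset /rf/: /r/ (liquid, 4) → /f/ (fricative, 2) does not rise → not permitted
[nrwun] — violates constraint (d): syllable 1 onset /nrw/ has 3 consonants (> 2) → not permitted
[ksne] — violates constraint (d): syllable 1 onset /ksn/ has 3 consonants (> 2) → not permitted
[zku] — violates constraint (e): syllable 1 onset /zk/: /z/ (fricative, 2) → /k/ (stop, 1) does not rise → not permitted
[kodb] — violates constraint (a): syllable 1 coda /db/ has 2 consonants (> 1) → not permitted
[rwe.bor] — σ1 onset /rw/ (4→5 rises), coda /∅/ ok; σ2 onset /b/, coda /r/ ok → permitted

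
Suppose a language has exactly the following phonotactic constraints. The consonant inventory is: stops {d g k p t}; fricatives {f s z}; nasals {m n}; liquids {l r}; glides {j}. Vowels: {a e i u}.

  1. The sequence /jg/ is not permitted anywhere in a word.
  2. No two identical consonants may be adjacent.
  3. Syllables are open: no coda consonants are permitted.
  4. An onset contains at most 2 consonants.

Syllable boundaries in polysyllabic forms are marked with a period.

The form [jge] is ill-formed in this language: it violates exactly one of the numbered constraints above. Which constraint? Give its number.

[jge]: contains banned sequence /jg/.
This is a violation of constraint 1: "The sequence /jg/ is not permitted anywhere in a word."
The remaining constraints (2, 3, 4) are satisfied.

1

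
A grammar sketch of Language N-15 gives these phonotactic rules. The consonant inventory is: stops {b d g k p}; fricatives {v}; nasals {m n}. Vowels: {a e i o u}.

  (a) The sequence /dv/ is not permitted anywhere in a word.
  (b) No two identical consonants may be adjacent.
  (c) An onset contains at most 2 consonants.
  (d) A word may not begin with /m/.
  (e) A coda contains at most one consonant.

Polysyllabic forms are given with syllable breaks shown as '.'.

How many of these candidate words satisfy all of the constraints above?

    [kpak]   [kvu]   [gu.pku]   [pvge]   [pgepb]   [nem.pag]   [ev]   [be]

6

[kpak] — σ1 onset /kp/ (2C), coda /k/ ok → licit
[kvu] — σ1 onset /kv/ (2C), coda /∅/ ok → licit
[gu.pku] — σ1 onset /g/, coda /∅/ ok; σ2 onset /pk/ (2C), coda /∅/ ok → licit
[pvge] — violates constraint (c): syllable 1 onset /pvg/ has 3 consonants (> 2) → illicit
[pgepb] — violates constraint (e): syllable 1 coda /pb/ has 2 consonants (> 1) → illicit
[nem.pag] — σ1 onset /n/, coda /m/ ok; σ2 onset /p/, coda /g/ ok → licit
[ev] — σ1 onset /∅/, coda /v/ ok → licit
[be] — σ1 onset /b/, coda /∅/ ok → licit
Licit: [kpak], [kvu], [gu.pku], [nem.pag], [ev], [be] → 6.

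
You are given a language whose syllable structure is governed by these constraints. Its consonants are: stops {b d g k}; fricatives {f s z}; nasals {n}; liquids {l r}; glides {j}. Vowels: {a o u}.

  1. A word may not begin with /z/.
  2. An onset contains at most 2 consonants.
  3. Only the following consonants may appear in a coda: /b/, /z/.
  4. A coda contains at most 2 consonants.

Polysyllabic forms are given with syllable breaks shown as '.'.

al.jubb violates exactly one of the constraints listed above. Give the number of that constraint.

3

al.jubb: syllable 1 coda contains /l/, which is not a licensed coda consonant.
This is a violation of constraint 3: "Only the following consonants may appear in a coda: /b/, /z/."
The remaining constraints (1, 2, 4) are satisfied.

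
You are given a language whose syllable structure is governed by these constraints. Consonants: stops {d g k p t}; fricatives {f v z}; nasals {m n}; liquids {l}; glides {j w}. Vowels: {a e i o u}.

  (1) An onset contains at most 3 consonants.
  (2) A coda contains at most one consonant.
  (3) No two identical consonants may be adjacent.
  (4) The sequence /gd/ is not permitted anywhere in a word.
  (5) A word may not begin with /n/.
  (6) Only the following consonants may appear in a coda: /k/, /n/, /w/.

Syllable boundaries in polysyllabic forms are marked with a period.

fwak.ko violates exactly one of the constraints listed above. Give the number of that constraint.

3

fwak.ko: adjacent identical consonants /kk/.
This is a violation of constraint 3: "No two identical consonants may be adjacent."
The remaining constraints (1, 2, 4, 5, 6) are satisfied.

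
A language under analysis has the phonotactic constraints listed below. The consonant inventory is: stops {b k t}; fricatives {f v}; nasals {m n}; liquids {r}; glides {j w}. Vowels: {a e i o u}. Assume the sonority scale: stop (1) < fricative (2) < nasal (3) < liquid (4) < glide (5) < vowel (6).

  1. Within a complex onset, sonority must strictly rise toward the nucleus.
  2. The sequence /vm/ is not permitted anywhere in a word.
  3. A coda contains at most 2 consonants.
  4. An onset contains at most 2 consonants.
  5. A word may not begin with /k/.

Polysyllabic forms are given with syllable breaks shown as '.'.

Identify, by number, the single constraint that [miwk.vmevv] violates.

[miwk.vmevv]: contains banned sequence /vm/.
This is a violation of constraint 2: "The sequence /vm/ is not permitted anywhere in a word."
The remaining constraints (1, 3, 4, 5) are satisfied.

2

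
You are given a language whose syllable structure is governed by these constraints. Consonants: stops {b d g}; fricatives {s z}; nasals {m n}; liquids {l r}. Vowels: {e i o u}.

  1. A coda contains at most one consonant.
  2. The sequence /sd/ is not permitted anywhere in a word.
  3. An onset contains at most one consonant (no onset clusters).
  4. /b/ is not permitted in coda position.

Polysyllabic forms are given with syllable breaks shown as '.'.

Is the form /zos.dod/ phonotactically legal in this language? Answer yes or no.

no

/zos.dod/ — violates constraint 2: contains banned sequence /sd/ → phonotactically illegal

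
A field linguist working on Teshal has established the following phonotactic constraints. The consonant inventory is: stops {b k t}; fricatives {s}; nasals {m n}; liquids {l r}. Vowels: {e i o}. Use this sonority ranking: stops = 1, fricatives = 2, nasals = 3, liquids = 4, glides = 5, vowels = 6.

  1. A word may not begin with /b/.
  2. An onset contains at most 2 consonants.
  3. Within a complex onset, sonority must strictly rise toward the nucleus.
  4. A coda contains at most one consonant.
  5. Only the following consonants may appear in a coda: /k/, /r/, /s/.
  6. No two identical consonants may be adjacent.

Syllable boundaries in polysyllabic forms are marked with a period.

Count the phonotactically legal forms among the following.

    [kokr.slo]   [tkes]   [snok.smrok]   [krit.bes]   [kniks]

[kokr.slo] — violates constraint 4: syllable 1 coda /kr/ has 2 consonants (> 1) → phonotactically illegal
[tkes] — violates constraint 3: syllable 1 onset /tk/: /t/ (stop, 1) → /k/ (stop, 1) does not rise → phonotactically illegal
[snok.smrok] — violates constraint 2: syllable 2 onset /smr/ has 3 consonants (> 2) → phonotactically illegal
[krit.bes] — violates constraint 5: syllable 1 coda contains /t/, which is not a licensed coda consonant → phonotactically illegal
[kniks] — violates constraint 4: syllable 1 coda /ks/ has 2 consonants (> 1) → phonotactically illegal
No form is phonotactically legal → 0.

0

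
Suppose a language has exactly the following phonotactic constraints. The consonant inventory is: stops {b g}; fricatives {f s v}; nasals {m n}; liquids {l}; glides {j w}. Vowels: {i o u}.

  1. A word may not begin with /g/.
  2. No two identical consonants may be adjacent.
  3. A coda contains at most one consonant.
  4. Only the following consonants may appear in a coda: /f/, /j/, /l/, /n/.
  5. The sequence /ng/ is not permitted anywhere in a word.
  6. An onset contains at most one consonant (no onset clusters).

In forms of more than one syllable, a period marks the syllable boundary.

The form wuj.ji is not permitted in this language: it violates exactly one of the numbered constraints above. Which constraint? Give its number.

wuj.ji: adjacent identical consonants /jj/.
This is a violation of constraint 2: "No two identical consonants may be adjacent."
The remaining constraints (1, 3, 4, 5, 6) are satisfied.

2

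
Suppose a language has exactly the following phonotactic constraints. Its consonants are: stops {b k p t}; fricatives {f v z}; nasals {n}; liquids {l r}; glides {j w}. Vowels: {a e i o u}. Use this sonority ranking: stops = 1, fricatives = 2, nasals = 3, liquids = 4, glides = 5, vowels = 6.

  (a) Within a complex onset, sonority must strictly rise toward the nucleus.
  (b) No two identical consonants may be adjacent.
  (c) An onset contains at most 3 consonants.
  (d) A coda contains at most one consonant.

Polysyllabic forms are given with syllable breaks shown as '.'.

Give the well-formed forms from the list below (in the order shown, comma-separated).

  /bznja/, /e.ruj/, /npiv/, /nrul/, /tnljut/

/bznja/ — violates constraint (c): syllable 1 onset /bznj/ has 4 consonants (> 3) → ill-formed
/e.ruj/ — σ1 onset /∅/, coda /∅/ ok; σ2 onset /r/, coda /j/ ok → well-formed
/npiv/ — violates constraint (a): syllable 1 onset /np/: /n/ (nasal, 3) → /p/ (stop, 1) does not rise → ill-formed
/nrul/ — σ1 onset /nr/ (3→4 rises), coda /l/ ok → well-formed
/tnljut/ — violates constraint (c): syllable 1 onset /tnlj/ has 4 consonants (> 3) → ill-formed

/e.ruj/, /nrul/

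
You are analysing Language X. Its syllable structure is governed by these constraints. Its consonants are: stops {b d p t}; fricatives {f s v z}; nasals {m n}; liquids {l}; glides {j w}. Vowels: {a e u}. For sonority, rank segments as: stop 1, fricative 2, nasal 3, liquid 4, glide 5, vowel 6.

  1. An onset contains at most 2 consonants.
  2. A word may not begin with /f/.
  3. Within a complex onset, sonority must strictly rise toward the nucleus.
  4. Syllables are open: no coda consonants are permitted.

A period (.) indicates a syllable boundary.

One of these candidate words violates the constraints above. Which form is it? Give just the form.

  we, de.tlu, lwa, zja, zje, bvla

bvla

we — σ1 onset /w/, coda /∅/ ok → licit
de.tlu — σ1 onset /d/, coda /∅/ ok; σ2 onset /tl/ (1→4 rises), coda /∅/ ok → licit
lwa — σ1 onset /lw/ (4→5 rises), coda /∅/ ok → licit
zja — σ1 onset /zj/ (2→5 rises), coda /∅/ ok → licit
zje — σ1 onset /zj/ (2→5 rises), coda /∅/ ok → licit
bvla — violates constraint 1: syllable 1 onset /bvl/ has 3 consonants (> 2) → illicit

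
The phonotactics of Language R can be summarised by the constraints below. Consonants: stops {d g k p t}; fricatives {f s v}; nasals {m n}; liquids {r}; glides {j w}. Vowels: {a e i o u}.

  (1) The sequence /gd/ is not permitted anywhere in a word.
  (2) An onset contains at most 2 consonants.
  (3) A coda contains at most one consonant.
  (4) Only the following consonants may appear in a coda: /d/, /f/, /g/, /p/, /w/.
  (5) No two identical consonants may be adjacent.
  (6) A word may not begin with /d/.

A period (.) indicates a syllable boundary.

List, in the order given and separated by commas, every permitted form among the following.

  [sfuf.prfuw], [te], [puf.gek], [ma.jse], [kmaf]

[sfuf.prfuw] — violates constraint 2: syllable 2 onset /prf/ has 3 consonants (> 2) → not permitted
[te] — σ1 onset /t/, coda /∅/ ok → permitted
[puf.gek] — violates constraint 4: syllable 2 coda contains /k/, which is not a licensed coda consonant → not permitted
[ma.jse] — σ1 onset /m/, coda /∅/ ok; σ2 onset /js/ (2C), coda /∅/ ok → permitted
[kmaf] — σ1 onset /km/ (2C), coda /f/ ok → permitted

[te], [ma.jse], [kmaf]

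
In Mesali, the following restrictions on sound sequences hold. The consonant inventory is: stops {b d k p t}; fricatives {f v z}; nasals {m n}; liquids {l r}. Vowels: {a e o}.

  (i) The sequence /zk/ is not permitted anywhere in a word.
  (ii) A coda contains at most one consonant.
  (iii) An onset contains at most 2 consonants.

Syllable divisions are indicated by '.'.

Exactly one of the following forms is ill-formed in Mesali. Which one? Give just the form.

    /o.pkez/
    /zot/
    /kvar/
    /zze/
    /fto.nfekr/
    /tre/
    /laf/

/fto.nfekr/

/o.pkez/ — σ1 onset /∅/, coda /∅/ ok; σ2 onset /pk/ (2C), coda /z/ ok → well-formed
/zot/ — σ1 onset /z/, coda /t/ ok → well-formed
/kvar/ — σ1 onset /kv/ (2C), coda /r/ ok → well-formed
/zze/ — σ1 onset /zz/ (2C), coda /∅/ ok → well-formed
/fto.nfekr/ — violates constraint (ii): syllable 2 coda /kr/ has 2 consonants (> 1) → ill-formed
/tre/ — σ1 onset /tr/ (2C), coda /∅/ ok → well-formed
/laf/ — σ1 onset /l/, coda /f/ ok → well-formed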